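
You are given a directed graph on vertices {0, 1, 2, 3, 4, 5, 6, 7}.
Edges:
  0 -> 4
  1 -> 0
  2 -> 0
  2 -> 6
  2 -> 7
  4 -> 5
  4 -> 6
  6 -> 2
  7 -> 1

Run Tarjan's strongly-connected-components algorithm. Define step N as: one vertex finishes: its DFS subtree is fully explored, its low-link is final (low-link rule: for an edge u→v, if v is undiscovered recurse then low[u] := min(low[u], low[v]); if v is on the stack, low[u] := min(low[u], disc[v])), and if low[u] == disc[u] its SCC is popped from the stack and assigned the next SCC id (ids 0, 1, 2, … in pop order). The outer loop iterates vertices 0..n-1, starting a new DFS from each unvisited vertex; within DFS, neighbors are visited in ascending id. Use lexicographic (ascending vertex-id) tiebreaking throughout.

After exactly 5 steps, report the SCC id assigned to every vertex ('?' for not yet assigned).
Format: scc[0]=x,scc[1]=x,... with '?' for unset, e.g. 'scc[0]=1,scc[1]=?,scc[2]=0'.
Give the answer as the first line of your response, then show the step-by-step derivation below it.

scc[0]=?,scc[1]=?,scc[2]=?,scc[3]=?,scc[4]=?,scc[5]=0,scc[6]=?,scc[7]=?

step 1: low=(low[0]=0,low[1]=?,low[2]=?,low[3]=?,low[4]=1,low[5]=2,low[6]=?,low[7]=?); scc=(scc[0]=?,scc[1]=?,scc[2]=?,scc[3]=?,scc[4]=?,scc[5]=0,scc[6]=?,scc[7]=?)
step 2: low=(low[0]=0,low[1]=0,low[2]=0,low[3]=?,low[4]=1,low[5]=2,low[6]=3,low[7]=5); scc=(scc[0]=?,scc[1]=?,scc[2]=?,scc[3]=?,scc[4]=?,scc[5]=0,scc[6]=?,scc[7]=?)
step 3: low=(low[0]=0,low[1]=0,low[2]=0,low[3]=?,low[4]=1,low[5]=2,low[6]=3,low[7]=0); scc=(scc[0]=?,scc[1]=?,scc[2]=?,scc[3]=?,scc[4]=?,scc[5]=0,scc[6]=?,scc[7]=?)
step 4: low=(low[0]=0,low[1]=0,low[2]=0,low[3]=?,low[4]=1,low[5]=2,low[6]=3,low[7]=0); scc=(scc[0]=?,scc[1]=?,scc[2]=?,scc[3]=?,scc[4]=?,scc[5]=0,scc[6]=?,scc[7]=?)
step 5: low=(low[0]=0,low[1]=0,low[2]=0,low[3]=?,low[4]=1,low[5]=2,low[6]=0,low[7]=0); scc=(scc[0]=?,scc[1]=?,scc[2]=?,scc[3]=?,scc[4]=?,scc[5]=0,scc[6]=?,scc[7]=?)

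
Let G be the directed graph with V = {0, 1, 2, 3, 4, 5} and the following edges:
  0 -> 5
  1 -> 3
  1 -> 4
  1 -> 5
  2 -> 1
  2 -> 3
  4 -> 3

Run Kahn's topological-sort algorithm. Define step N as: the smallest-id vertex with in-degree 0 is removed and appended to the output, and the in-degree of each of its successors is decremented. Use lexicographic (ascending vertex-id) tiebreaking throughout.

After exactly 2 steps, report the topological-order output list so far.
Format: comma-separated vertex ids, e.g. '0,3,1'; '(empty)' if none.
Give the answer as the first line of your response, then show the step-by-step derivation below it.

0,2

step 1: output 0; order=[0]; indeg=(0,1,0,3,1,1)
step 2: output 2; order=[0,2]; indeg=(0,0,0,2,1,1)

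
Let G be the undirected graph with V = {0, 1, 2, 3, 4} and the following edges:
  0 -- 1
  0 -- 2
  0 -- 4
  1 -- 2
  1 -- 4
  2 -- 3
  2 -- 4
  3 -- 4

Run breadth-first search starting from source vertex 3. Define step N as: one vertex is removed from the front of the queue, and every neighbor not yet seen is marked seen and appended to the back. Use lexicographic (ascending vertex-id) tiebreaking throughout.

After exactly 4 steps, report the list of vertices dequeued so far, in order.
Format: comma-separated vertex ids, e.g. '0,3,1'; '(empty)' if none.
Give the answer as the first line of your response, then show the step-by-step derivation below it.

3,2,4,0

step 1: dequeue 3; queue=[2,4]; order=3
step 2: dequeue 2; queue=[4,0,1]; order=3,2
step 3: dequeue 4; queue=[0,1]; order=3,2,4
step 4: dequeue 0; queue=[1]; order=3,2,4,0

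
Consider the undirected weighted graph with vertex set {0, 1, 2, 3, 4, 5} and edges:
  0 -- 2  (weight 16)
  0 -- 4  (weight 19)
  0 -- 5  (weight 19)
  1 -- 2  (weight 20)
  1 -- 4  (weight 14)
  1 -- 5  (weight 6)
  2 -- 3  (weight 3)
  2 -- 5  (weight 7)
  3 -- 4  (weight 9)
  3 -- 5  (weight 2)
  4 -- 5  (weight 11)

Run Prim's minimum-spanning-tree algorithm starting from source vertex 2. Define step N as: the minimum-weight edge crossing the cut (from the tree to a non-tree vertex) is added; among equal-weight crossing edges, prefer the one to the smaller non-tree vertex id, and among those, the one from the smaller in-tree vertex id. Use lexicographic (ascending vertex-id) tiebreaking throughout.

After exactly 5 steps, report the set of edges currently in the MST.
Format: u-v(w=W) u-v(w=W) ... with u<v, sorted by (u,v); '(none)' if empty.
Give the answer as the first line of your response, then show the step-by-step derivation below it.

0-2(w=16) 1-5(w=6) 2-3(w=3) 3-4(w=9) 3-5(w=2)

step 1: add edge 2-3 (w=3); MST = {2-3(w=3)}
step 2: add edge 3-5 (w=2); MST = {2-3(w=3) 3-5(w=2)}
step 3: add edge 1-5 (w=6); MST = {1-5(w=6) 2-3(w=3) 3-5(w=2)}
step 4: add edge 3-4 (w=9); MST = {1-5(w=6) 2-3(w=3) 3-4(w=9) 3-5(w=2)}
step 5: add edge 0-2 (w=16); MST = {0-2(w=16) 1-5(w=6) 2-3(w=3) 3-4(w=9) 3-5(w=2)}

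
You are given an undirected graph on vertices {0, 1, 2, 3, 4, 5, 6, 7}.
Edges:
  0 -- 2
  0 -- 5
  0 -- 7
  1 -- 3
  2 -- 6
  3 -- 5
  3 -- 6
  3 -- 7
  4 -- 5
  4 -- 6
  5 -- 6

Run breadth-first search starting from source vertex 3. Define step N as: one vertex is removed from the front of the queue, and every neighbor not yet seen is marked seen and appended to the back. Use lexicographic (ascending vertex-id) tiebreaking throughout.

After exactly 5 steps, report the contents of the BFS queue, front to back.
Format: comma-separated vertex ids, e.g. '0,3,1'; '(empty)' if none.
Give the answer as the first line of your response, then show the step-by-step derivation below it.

0,4,2

step 1: dequeue 3; queue=[1,5,6,7]; order=3
step 2: dequeue 1; queue=[5,6,7]; order=3,1
step 3: dequeue 5; queue=[6,7,0,4]; order=3,1,5
step 4: dequeue 6; queue=[7,0,4,2]; order=3,1,5,6
step 5: dequeue 7; queue=[0,4,2]; order=3,1,5,6,7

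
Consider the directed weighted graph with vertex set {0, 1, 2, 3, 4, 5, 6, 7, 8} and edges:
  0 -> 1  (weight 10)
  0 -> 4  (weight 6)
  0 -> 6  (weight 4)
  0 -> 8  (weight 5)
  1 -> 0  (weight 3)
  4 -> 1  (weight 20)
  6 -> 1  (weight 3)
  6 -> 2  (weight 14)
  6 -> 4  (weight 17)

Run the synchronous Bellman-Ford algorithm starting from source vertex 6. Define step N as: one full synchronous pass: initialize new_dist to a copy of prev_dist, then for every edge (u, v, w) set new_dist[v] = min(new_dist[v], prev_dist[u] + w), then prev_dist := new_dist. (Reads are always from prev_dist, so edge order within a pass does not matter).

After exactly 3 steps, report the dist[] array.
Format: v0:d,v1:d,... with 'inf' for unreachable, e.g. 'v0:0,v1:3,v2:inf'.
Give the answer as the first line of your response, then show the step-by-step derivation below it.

v0:6,v1:3,v2:14,v3:inf,v4:12,v5:inf,v6:0,v7:inf,v8:11

step 1: dist = v0:inf,v1:3,v2:14,v3:inf,v4:17,v5:inf,v6:0,v7:inf,v8:inf
step 2: dist = v0:6,v1:3,v2:14,v3:inf,v4:17,v5:inf,v6:0,v7:inf,v8:inf
step 3: dist = v0:6,v1:3,v2:14,v3:inf,v4:12,v5:inf,v6:0,v7:inf,v8:11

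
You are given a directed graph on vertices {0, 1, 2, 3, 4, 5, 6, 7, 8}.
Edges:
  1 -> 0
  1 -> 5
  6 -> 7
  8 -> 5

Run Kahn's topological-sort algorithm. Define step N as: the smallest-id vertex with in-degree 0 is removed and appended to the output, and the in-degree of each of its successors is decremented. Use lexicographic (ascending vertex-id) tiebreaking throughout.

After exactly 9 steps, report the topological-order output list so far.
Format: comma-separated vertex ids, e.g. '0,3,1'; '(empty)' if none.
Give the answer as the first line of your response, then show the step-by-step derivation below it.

1,0,2,3,4,6,7,8,5

step 1: output 1; order=[1]; indeg=(0,0,0,0,0,1,0,1,0)
step 2: output 0; order=[1,0]; indeg=(0,0,0,0,0,1,0,1,0)
step 3: output 2; order=[1,0,2]; indeg=(0,0,0,0,0,1,0,1,0)
step 4: output 3; order=[1,0,2,3]; indeg=(0,0,0,0,0,1,0,1,0)
step 5: output 4; order=[1,0,2,3,4]; indeg=(0,0,0,0,0,1,0,1,0)
step 6: output 6; order=[1,0,2,3,4,6]; indeg=(0,0,0,0,0,1,0,0,0)
step 7: output 7; order=[1,0,2,3,4,6,7]; indeg=(0,0,0,0,0,1,0,0,0)
step 8: output 8; order=[1,0,2,3,4,6,7,8]; indeg=(0,0,0,0,0,0,0,0,0)
step 9: output 5; order=[1,0,2,3,4,6,7,8,5]; indeg=(0,0,0,0,0,0,0,0,0)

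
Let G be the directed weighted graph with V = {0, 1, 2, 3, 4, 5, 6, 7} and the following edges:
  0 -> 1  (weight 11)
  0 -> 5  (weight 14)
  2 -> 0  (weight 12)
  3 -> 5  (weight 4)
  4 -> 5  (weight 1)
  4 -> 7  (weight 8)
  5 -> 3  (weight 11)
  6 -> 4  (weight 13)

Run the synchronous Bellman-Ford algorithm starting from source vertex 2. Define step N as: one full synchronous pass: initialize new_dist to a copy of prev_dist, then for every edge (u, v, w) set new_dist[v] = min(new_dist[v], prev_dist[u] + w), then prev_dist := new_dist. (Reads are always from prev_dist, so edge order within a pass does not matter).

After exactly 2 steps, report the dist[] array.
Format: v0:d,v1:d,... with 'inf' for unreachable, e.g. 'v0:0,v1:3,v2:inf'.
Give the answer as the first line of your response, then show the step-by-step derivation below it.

v0:12,v1:23,v2:0,v3:inf,v4:inf,v5:26,v6:inf,v7:inf

step 1: dist = v0:12,v1:inf,v2:0,v3:inf,v4:inf,v5:inf,v6:inf,v7:inf
step 2: dist = v0:12,v1:23,v2:0,v3:inf,v4:inf,v5:26,v6:inf,v7:inf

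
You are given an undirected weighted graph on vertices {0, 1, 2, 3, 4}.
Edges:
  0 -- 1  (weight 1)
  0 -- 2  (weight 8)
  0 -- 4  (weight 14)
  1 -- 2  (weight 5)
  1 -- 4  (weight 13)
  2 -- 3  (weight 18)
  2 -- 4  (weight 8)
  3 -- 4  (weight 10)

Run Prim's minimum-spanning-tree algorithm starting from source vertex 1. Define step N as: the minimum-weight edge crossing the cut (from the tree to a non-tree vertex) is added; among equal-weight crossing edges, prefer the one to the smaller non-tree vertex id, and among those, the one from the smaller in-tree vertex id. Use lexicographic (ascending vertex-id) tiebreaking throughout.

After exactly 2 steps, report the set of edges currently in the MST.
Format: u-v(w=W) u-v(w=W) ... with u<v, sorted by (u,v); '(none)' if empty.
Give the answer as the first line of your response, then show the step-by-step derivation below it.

0-1(w=1) 1-2(w=5)

step 1: add edge 0-1 (w=1); MST = {0-1(w=1)}
step 2: add edge 1-2 (w=5); MST = {0-1(w=1) 1-2(w=5)}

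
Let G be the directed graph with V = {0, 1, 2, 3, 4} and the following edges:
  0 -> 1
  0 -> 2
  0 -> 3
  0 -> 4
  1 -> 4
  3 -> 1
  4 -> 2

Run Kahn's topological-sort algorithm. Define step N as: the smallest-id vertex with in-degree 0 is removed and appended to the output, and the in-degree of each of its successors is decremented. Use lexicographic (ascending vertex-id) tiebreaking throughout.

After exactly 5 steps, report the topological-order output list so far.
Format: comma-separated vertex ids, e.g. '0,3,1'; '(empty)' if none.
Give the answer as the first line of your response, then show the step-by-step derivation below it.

0,3,1,4,2

step 1: output 0; order=[0]; indeg=(0,1,1,0,1)
step 2: output 3; order=[0,3]; indeg=(0,0,1,0,1)
step 3: output 1; order=[0,3,1]; indeg=(0,0,1,0,0)
step 4: output 4; order=[0,3,1,4]; indeg=(0,0,0,0,0)
step 5: output 2; order=[0,3,1,4,2]; indeg=(0,0,0,0,0)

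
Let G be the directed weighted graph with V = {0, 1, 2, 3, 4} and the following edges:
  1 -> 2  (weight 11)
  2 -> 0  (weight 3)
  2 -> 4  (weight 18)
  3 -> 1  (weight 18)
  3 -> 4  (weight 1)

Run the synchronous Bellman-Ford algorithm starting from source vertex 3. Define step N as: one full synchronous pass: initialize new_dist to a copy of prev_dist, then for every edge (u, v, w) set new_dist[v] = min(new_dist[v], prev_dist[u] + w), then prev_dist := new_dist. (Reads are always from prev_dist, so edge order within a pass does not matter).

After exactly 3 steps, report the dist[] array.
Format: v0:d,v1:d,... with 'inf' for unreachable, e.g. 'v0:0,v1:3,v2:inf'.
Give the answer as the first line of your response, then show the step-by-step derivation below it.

v0:32,v1:18,v2:29,v3:0,v4:1

step 1: dist = v0:inf,v1:18,v2:inf,v3:0,v4:1
step 2: dist = v0:inf,v1:18,v2:29,v3:0,v4:1
step 3: dist = v0:32,v1:18,v2:29,v3:0,v4:1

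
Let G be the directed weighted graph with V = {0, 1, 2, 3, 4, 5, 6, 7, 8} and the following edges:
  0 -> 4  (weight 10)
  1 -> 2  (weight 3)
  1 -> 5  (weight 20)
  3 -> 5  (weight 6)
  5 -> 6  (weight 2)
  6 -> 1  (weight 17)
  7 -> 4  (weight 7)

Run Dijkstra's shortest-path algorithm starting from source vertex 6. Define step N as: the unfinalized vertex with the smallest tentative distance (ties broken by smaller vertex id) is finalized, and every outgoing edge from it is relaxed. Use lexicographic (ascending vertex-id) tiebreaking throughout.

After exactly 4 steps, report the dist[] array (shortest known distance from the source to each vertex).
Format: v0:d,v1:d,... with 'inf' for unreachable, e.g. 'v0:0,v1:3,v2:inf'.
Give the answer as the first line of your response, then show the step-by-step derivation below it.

v0:inf,v1:17,v2:20,v3:inf,v4:inf,v5:37,v6:0,v7:inf,v8:inf

step 1: dist = v0:inf,v1:17,v2:inf,v3:inf,v4:inf,v5:inf,v6:0,v7:inf,v8:inf
step 2: dist = v0:inf,v1:17,v2:20,v3:inf,v4:inf,v5:37,v6:0,v7:inf,v8:inf
step 3: dist = v0:inf,v1:17,v2:20,v3:inf,v4:inf,v5:37,v6:0,v7:inf,v8:inf
step 4: dist = v0:inf,v1:17,v2:20,v3:inf,v4:inf,v5:37,v6:0,v7:inf,v8:inf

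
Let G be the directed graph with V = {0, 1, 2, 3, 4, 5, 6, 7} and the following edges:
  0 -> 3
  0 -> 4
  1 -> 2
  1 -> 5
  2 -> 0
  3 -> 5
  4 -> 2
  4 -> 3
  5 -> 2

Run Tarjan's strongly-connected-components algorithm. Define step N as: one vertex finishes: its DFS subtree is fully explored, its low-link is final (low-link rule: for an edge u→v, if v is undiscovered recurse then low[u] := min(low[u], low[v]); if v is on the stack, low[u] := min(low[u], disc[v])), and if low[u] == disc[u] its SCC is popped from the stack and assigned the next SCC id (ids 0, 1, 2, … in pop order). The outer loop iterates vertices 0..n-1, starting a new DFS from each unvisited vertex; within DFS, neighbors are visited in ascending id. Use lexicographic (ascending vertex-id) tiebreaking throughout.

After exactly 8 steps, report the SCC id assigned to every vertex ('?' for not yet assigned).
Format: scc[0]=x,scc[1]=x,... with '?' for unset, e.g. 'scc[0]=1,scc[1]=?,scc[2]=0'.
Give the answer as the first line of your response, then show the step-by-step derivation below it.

scc[0]=0,scc[1]=1,scc[2]=0,scc[3]=0,scc[4]=0,scc[5]=0,scc[6]=2,scc[7]=3

step 1: low=(low[0]=0,low[1]=?,low[2]=0,low[3]=1,low[4]=?,low[5]=2,low[6]=?,low[7]=?); scc=(scc[0]=?,scc[1]=?,scc[2]=?,scc[3]=?,scc[4]=?,scc[5]=?,scc[6]=?,scc[7]=?)
step 2: low=(low[0]=0,low[1]=?,low[2]=0,low[3]=1,low[4]=?,low[5]=0,low[6]=?,low[7]=?); scc=(scc[0]=?,scc[1]=?,scc[2]=?,scc[3]=?,scc[4]=?,scc[5]=?,scc[6]=?,scc[7]=?)
step 3: low=(low[0]=0,low[1]=?,low[2]=0,low[3]=0,low[4]=?,low[5]=0,low[6]=?,low[7]=?); scc=(scc[0]=?,scc[1]=?,scc[2]=?,scc[3]=?,scc[4]=?,scc[5]=?,scc[6]=?,scc[7]=?)
step 4: low=(low[0]=0,low[1]=?,low[2]=0,low[3]=0,low[4]=1,low[5]=0,low[6]=?,low[7]=?); scc=(scc[0]=?,scc[1]=?,scc[2]=?,scc[3]=?,scc[4]=?,scc[5]=?,scc[6]=?,scc[7]=?)
step 5: low=(low[0]=0,low[1]=?,low[2]=0,low[3]=0,low[4]=1,low[5]=0,low[6]=?,low[7]=?); scc=(scc[0]=0,scc[1]=?,scc[2]=0,scc[3]=0,scc[4]=0,scc[5]=0,scc[6]=?,scc[7]=?)
step 6: low=(low[0]=0,low[1]=5,low[2]=0,low[3]=0,low[4]=1,low[5]=0,low[6]=?,low[7]=?); scc=(scc[0]=0,scc[1]=1,scc[2]=0,scc[3]=0,scc[4]=0,scc[5]=0,scc[6]=?,scc[7]=?)
step 7: low=(low[0]=0,low[1]=5,low[2]=0,low[3]=0,low[4]=1,low[5]=0,low[6]=6,low[7]=?); scc=(scc[0]=0,scc[1]=1,scc[2]=0,scc[3]=0,scc[4]=0,scc[5]=0,scc[6]=2,scc[7]=?)
step 8: low=(low[0]=0,low[1]=5,low[2]=0,low[3]=0,low[4]=1,low[5]=0,low[6]=6,low[7]=7); scc=(scc[0]=0,scc[1]=1,scc[2]=0,scc[3]=0,scc[4]=0,scc[5]=0,scc[6]=2,scc[7]=3)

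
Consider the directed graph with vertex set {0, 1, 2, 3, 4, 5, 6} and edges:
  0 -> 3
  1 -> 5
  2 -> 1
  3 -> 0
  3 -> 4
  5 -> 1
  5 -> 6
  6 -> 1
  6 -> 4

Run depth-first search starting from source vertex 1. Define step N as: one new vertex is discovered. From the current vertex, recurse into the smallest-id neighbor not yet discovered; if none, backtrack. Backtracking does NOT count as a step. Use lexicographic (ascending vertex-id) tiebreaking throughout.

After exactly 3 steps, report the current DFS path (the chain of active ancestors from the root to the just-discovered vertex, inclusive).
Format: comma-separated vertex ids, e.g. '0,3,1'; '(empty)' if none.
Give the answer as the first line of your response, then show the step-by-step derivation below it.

1,5,6

step 1: discover 1; path=1; order=1
step 2: discover 5; path=1>5; order=1,5
step 3: discover 6; path=1>5>6; order=1,5,6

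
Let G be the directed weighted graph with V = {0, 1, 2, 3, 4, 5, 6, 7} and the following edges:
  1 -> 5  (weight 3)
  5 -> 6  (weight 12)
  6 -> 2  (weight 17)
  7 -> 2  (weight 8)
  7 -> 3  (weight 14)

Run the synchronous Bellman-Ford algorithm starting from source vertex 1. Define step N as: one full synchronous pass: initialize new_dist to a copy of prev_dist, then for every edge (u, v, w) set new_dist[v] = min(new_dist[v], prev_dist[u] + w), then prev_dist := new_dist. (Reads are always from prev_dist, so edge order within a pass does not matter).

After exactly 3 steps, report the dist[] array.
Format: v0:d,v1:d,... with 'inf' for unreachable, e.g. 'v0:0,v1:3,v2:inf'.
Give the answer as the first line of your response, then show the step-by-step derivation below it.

v0:inf,v1:0,v2:32,v3:inf,v4:inf,v5:3,v6:15,v7:inf

step 1: dist = v0:inf,v1:0,v2:inf,v3:inf,v4:inf,v5:3,v6:inf,v7:inf
step 2: dist = v0:inf,v1:0,v2:inf,v3:inf,v4:inf,v5:3,v6:15,v7:inf
step 3: dist = v0:inf,v1:0,v2:32,v3:inf,v4:inf,v5:3,v6:15,v7:inf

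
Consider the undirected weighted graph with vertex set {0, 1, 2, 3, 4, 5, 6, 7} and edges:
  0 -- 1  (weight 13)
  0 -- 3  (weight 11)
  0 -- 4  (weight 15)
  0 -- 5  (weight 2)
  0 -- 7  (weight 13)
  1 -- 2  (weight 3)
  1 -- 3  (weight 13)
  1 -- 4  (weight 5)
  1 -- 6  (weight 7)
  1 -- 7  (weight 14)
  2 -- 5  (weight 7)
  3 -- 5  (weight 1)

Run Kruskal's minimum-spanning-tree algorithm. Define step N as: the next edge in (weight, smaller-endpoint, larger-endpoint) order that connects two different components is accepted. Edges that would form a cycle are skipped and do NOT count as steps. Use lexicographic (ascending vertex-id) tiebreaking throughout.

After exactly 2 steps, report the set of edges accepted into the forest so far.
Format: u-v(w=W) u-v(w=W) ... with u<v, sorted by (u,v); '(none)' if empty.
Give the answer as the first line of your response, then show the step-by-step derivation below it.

0-5(w=2) 3-5(w=1)

step 1: add edge 3-5 (w=1); MST = {3-5(w=1)}
step 2: add edge 0-5 (w=2); MST = {0-5(w=2) 3-5(w=1)}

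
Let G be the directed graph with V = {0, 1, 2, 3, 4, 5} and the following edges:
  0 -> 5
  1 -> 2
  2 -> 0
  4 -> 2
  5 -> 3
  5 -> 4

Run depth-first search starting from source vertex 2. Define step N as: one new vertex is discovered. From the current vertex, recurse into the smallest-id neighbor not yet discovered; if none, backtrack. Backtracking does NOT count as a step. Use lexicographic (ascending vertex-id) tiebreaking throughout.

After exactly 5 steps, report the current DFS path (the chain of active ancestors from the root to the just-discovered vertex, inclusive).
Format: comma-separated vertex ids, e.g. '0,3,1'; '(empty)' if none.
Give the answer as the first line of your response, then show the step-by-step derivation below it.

2,0,5,4

step 1: discover 2; path=2; order=2
step 2: discover 0; path=2>0; order=2,0
step 3: discover 5; path=2>0>5; order=2,0,5
step 4: discover 3; path=2>0>5>3; order=2,0,5,3
step 5: discover 4; path=2>0>5>4; order=2,0,5,3,4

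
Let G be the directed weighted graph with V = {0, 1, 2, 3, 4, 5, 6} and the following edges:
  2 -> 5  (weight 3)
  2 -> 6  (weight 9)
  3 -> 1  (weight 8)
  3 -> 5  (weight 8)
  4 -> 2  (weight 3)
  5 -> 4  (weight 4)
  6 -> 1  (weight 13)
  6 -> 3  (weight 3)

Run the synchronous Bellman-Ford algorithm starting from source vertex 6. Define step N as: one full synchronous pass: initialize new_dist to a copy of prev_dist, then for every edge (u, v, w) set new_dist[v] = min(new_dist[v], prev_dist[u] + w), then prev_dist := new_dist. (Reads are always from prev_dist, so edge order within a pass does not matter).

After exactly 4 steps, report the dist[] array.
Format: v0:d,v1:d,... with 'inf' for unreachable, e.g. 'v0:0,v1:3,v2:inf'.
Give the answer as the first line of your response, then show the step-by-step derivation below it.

v0:inf,v1:11,v2:18,v3:3,v4:15,v5:11,v6:0

step 1: dist = v0:inf,v1:13,v2:inf,v3:3,v4:inf,v5:inf,v6:0
step 2: dist = v0:inf,v1:11,v2:inf,v3:3,v4:inf,v5:11,v6:0
step 3: dist = v0:inf,v1:11,v2:inf,v3:3,v4:15,v5:11,v6:0
step 4: dist = v0:inf,v1:11,v2:18,v3:3,v4:15,v5:11,v6:0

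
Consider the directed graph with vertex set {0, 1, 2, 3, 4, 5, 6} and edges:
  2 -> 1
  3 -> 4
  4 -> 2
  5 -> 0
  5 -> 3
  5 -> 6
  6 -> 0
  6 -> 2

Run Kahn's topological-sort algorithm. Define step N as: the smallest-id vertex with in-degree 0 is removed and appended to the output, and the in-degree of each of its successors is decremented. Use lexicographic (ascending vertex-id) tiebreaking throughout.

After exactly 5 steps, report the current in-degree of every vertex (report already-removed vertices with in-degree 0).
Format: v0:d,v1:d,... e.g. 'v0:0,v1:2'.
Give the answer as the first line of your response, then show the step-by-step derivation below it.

v0:0,v1:1,v2:0,v3:0,v4:0,v5:0,v6:0

step 1: output 5; order=[5]; indeg=(1,1,2,0,1,0,0)
step 2: output 3; order=[5,3]; indeg=(1,1,2,0,0,0,0)
step 3: output 4; order=[5,3,4]; indeg=(1,1,1,0,0,0,0)
step 4: output 6; order=[5,3,4,6]; indeg=(0,1,0,0,0,0,0)
step 5: output 0; order=[5,3,4,6,0]; indeg=(0,1,0,0,0,0,0)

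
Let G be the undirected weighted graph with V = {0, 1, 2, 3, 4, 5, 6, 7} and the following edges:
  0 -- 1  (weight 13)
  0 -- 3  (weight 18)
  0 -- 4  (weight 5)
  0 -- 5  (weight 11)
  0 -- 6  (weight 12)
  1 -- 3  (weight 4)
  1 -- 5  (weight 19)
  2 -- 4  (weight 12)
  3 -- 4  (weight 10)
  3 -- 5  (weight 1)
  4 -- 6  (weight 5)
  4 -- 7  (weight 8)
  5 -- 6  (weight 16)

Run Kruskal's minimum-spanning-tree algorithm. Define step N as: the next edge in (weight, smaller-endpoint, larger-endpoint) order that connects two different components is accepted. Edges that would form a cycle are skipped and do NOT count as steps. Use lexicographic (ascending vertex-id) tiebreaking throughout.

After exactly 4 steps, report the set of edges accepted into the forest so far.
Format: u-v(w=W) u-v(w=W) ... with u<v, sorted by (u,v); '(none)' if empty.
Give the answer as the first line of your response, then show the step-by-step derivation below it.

0-4(w=5) 1-3(w=4) 3-5(w=1) 4-6(w=5)

step 1: add edge 3-5 (w=1); MST = {3-5(w=1)}
step 2: add edge 1-3 (w=4); MST = {1-3(w=4) 3-5(w=1)}
step 3: add edge 0-4 (w=5); MST = {0-4(w=5) 1-3(w=4) 3-5(w=1)}
step 4: add edge 4-6 (w=5); MST = {0-4(w=5) 1-3(w=4) 3-5(w=1) 4-6(w=5)}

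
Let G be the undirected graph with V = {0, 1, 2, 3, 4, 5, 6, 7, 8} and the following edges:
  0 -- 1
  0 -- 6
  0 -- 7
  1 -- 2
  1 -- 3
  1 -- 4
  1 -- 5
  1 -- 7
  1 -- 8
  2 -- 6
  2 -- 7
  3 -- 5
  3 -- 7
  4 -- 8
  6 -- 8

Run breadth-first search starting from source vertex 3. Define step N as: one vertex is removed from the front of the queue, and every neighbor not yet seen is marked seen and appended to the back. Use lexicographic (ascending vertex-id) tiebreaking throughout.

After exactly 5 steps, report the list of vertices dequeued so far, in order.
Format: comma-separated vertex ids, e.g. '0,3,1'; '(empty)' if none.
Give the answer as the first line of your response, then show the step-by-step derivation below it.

3,1,5,7,0

step 1: dequeue 3; queue=[1,5,7]; order=3
step 2: dequeue 1; queue=[5,7,0,2,4,8]; order=3,1
step 3: dequeue 5; queue=[7,0,2,4,8]; order=3,1,5
step 4: dequeue 7; queue=[0,2,4,8]; order=3,1,5,7
step 5: dequeue 0; queue=[2,4,8,6]; order=3,1,5,7,0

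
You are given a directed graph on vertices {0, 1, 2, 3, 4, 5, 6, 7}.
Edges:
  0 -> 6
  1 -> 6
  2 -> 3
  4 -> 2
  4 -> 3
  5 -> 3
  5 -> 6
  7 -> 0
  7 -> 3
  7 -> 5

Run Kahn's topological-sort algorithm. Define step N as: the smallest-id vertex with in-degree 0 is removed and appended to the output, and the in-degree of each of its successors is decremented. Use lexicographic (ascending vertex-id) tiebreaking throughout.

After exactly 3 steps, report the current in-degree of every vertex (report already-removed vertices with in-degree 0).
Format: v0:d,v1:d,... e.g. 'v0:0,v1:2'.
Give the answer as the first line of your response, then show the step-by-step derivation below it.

v0:1,v1:0,v2:0,v3:2,v4:0,v5:1,v6:2,v7:0

step 1: output 1; order=[1]; indeg=(1,0,1,4,0,1,2,0)
step 2: output 4; order=[1,4]; indeg=(1,0,0,3,0,1,2,0)
step 3: output 2; order=[1,4,2]; indeg=(1,0,0,2,0,1,2,0)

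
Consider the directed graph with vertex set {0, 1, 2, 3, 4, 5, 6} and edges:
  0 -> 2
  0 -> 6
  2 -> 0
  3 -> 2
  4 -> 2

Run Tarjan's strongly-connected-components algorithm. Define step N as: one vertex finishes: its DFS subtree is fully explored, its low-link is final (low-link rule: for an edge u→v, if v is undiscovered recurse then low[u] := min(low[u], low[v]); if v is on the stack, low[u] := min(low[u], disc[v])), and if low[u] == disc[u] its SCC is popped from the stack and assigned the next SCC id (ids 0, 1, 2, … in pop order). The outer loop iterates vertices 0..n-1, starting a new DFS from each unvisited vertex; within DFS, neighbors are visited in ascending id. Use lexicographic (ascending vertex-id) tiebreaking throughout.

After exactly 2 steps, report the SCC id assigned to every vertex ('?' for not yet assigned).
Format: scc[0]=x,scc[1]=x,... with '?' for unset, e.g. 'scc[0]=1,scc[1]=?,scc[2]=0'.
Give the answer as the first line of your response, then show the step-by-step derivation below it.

scc[0]=?,scc[1]=?,scc[2]=?,scc[3]=?,scc[4]=?,scc[5]=?,scc[6]=0

step 1: low=(low[0]=0,low[1]=?,low[2]=0,low[3]=?,low[4]=?,low[5]=?,low[6]=?); scc=(scc[0]=?,scc[1]=?,scc[2]=?,scc[3]=?,scc[4]=?,scc[5]=?,scc[6]=?)
step 2: low=(low[0]=0,low[1]=?,low[2]=0,low[3]=?,low[4]=?,low[5]=?,low[6]=2); scc=(scc[0]=?,scc[1]=?,scc[2]=?,scc[3]=?,scc[4]=?,scc[5]=?,scc[6]=0)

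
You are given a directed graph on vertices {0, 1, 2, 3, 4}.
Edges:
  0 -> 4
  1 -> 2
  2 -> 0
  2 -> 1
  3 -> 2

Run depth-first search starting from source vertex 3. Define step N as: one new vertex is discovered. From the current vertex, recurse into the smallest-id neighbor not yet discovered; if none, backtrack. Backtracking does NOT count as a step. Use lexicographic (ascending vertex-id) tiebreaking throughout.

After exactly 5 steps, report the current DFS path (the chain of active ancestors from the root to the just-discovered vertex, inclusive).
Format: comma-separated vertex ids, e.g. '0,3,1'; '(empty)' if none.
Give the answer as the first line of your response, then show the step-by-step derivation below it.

3,2,1

step 1: discover 3; path=3; order=3
step 2: discover 2; path=3>2; order=3,2
step 3: discover 0; path=3>2>0; order=3,2,0
step 4: discover 4; path=3>2>0>4; order=3,2,0,4
step 5: discover 1; path=3>2>1; order=3,2,0,4,1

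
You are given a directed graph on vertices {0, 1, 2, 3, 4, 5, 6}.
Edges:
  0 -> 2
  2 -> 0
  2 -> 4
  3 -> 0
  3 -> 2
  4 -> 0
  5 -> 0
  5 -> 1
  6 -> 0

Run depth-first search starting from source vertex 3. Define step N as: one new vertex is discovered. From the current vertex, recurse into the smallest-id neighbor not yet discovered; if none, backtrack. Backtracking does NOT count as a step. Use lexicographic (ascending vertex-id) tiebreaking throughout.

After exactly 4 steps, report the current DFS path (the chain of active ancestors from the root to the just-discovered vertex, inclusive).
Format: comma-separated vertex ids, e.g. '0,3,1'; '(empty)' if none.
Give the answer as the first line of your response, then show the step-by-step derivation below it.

3,0,2,4

step 1: discover 3; path=3; order=3
step 2: discover 0; path=3>0; order=3,0
step 3: discover 2; path=3>0>2; order=3,0,2
step 4: discover 4; path=3>0>2>4; order=3,0,2,4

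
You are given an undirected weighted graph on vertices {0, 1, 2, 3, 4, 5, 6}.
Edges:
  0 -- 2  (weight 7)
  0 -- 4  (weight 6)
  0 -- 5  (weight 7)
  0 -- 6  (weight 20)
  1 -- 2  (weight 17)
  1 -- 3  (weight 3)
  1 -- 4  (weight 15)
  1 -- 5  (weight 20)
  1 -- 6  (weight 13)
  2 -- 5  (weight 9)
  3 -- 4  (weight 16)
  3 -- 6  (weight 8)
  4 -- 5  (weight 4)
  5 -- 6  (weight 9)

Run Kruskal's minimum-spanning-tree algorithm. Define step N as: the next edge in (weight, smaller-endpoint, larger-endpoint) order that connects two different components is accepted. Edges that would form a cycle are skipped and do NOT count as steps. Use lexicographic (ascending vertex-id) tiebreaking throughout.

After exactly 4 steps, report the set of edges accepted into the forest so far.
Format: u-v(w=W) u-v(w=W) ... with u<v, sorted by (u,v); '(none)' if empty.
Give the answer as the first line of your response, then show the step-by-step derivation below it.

0-2(w=7) 0-4(w=6) 1-3(w=3) 4-5(w=4)

step 1: add edge 1-3 (w=3); MST = {1-3(w=3)}
step 2: add edge 4-5 (w=4); MST = {1-3(w=3) 4-5(w=4)}
step 3: add edge 0-4 (w=6); MST = {0-4(w=6) 1-3(w=3) 4-5(w=4)}
step 4: add edge 0-2 (w=7); MST = {0-2(w=7) 0-4(w=6) 1-3(w=3) 4-5(w=4)}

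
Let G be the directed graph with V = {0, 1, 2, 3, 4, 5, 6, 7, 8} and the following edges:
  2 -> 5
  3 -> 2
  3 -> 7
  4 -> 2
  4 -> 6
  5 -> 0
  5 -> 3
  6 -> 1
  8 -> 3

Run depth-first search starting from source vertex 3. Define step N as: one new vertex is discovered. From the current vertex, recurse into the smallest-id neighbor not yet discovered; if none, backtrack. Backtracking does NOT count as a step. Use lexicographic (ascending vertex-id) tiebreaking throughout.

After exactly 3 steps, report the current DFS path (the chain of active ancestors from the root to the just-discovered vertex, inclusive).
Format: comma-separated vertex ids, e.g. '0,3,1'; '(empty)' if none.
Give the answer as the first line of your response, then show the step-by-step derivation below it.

3,2,5

step 1: discover 3; path=3; order=3
step 2: discover 2; path=3>2; order=3,2
step 3: discover 5; path=3>2>5; order=3,2,5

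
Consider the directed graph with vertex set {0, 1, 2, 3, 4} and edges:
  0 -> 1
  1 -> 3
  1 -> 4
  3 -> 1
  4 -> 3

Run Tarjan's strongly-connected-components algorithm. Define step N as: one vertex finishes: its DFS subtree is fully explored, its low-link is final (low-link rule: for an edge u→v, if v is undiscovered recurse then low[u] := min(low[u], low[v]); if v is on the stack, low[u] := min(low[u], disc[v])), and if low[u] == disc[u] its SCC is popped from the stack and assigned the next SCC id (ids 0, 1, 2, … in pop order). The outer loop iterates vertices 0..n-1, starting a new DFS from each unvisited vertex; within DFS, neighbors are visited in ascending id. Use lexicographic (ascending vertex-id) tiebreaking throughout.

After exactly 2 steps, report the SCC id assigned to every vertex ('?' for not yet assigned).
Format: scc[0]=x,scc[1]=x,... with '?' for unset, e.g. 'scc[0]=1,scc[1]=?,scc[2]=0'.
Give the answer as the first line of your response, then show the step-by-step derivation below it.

scc[0]=?,scc[1]=?,scc[2]=?,scc[3]=?,scc[4]=?

step 1: low=(low[0]=0,low[1]=1,low[2]=?,low[3]=1,low[4]=?); scc=(scc[0]=?,scc[1]=?,scc[2]=?,scc[3]=?,scc[4]=?)
step 2: low=(low[0]=0,low[1]=1,low[2]=?,low[3]=1,low[4]=2); scc=(scc[0]=?,scc[1]=?,scc[2]=?,scc[3]=?,scc[4]=?)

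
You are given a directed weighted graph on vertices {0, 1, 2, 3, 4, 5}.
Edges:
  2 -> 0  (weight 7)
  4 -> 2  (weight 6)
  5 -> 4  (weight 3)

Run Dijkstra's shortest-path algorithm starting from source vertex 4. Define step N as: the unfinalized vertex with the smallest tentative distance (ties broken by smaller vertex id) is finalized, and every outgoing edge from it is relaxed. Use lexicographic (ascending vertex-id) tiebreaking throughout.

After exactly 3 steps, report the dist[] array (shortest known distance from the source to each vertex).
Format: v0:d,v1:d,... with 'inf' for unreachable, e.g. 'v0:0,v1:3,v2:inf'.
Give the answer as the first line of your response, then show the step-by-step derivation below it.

v0:13,v1:inf,v2:6,v3:inf,v4:0,v5:inf

step 1: dist = v0:inf,v1:inf,v2:6,v3:inf,v4:0,v5:inf
step 2: dist = v0:13,v1:inf,v2:6,v3:inf,v4:0,v5:inf
step 3: dist = v0:13,v1:inf,v2:6,v3:inf,v4:0,v5:inf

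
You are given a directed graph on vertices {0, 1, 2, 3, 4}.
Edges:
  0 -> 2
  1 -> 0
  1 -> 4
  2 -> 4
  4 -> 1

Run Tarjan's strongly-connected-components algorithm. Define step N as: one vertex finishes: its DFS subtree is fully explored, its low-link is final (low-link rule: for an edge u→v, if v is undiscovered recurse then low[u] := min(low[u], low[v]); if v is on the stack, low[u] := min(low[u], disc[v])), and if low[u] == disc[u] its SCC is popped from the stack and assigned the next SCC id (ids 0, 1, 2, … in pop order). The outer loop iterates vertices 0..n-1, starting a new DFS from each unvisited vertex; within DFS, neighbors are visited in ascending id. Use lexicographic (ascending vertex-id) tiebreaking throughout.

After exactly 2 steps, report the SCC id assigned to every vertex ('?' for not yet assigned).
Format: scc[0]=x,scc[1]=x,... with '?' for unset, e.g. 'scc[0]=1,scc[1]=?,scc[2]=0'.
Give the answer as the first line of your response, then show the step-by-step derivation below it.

scc[0]=?,scc[1]=?,scc[2]=?,scc[3]=?,scc[4]=?

step 1: low=(low[0]=0,low[1]=0,low[2]=1,low[3]=?,low[4]=2); scc=(scc[0]=?,scc[1]=?,scc[2]=?,scc[3]=?,scc[4]=?)
step 2: low=(low[0]=0,low[1]=0,low[2]=1,low[3]=?,low[4]=0); scc=(scc[0]=?,scc[1]=?,scc[2]=?,scc[3]=?,scc[4]=?)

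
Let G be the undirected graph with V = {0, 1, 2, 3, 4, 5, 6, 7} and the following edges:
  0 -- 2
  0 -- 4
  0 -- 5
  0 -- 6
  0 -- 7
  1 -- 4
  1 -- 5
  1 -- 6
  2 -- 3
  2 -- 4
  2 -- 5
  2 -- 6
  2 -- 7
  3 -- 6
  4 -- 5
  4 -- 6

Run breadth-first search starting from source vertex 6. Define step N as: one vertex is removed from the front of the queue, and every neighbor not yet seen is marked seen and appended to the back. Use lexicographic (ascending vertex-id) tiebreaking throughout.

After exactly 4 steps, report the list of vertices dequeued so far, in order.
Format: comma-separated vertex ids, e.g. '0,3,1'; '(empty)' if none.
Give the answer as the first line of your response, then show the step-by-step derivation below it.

6,0,1,2

step 1: dequeue 6; queue=[0,1,2,3,4]; order=6
step 2: dequeue 0; queue=[1,2,3,4,5,7]; order=6,0
step 3: dequeue 1; queue=[2,3,4,5,7]; order=6,0,1
step 4: dequeue 2; queue=[3,4,5,7]; order=6,0,1,2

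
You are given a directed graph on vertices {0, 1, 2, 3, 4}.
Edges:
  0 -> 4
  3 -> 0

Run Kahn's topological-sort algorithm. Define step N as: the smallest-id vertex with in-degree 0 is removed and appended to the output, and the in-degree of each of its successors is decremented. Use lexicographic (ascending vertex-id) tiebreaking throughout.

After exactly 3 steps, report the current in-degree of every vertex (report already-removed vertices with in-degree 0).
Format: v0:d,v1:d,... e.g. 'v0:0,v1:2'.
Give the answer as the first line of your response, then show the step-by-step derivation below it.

v0:0,v1:0,v2:0,v3:0,v4:1

step 1: output 1; order=[1]; indeg=(1,0,0,0,1)
step 2: output 2; order=[1,2]; indeg=(1,0,0,0,1)
step 3: output 3; order=[1,2,3]; indeg=(0,0,0,0,1)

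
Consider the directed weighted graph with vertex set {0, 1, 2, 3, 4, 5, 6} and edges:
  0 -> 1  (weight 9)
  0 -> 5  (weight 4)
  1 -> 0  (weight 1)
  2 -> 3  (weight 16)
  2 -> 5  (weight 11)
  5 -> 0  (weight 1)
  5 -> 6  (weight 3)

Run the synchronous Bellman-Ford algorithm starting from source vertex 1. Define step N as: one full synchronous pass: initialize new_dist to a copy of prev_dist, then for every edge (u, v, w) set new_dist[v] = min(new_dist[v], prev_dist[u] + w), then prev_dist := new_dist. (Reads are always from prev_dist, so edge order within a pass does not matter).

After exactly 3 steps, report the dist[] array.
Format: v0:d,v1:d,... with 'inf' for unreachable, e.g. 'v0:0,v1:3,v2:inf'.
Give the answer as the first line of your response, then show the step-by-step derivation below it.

v0:1,v1:0,v2:inf,v3:inf,v4:inf,v5:5,v6:8

step 1: dist = v0:1,v1:0,v2:inf,v3:inf,v4:inf,v5:inf,v6:inf
step 2: dist = v0:1,v1:0,v2:inf,v3:inf,v4:inf,v5:5,v6:inf
step 3: dist = v0:1,v1:0,v2:inf,v3:inf,v4:inf,v5:5,v6:8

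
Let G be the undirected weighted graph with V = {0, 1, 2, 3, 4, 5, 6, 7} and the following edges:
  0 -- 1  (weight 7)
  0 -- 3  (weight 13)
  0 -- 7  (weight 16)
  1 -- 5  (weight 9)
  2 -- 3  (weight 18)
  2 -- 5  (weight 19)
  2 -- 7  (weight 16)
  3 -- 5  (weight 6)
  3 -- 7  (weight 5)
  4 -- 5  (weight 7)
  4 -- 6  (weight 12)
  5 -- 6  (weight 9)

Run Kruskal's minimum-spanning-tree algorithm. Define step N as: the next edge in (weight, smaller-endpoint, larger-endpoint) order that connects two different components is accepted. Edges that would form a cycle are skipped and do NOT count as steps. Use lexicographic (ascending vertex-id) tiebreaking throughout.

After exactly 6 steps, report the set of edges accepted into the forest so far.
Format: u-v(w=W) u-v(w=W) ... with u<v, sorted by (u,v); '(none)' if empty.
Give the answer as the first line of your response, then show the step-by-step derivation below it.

0-1(w=7) 1-5(w=9) 3-5(w=6) 3-7(w=5) 4-5(w=7) 5-6(w=9)

step 1: add edge 3-7 (w=5); MST = {3-7(w=5)}
step 2: add edge 3-5 (w=6); MST = {3-5(w=6) 3-7(w=5)}
step 3: add edge 0-1 (w=7); MST = {0-1(w=7) 3-5(w=6) 3-7(w=5)}
step 4: add edge 4-5 (w=7); MST = {0-1(w=7) 3-5(w=6) 3-7(w=5) 4-5(w=7)}
step 5: add edge 1-5 (w=9); MST = {0-1(w=7) 1-5(w=9) 3-5(w=6) 3-7(w=5) 4-5(w=7)}
step 6: add edge 5-6 (w=9); MST = {0-1(w=7) 1-5(w=9) 3-5(w=6) 3-7(w=5) 4-5(w=7) 5-6(w=9)}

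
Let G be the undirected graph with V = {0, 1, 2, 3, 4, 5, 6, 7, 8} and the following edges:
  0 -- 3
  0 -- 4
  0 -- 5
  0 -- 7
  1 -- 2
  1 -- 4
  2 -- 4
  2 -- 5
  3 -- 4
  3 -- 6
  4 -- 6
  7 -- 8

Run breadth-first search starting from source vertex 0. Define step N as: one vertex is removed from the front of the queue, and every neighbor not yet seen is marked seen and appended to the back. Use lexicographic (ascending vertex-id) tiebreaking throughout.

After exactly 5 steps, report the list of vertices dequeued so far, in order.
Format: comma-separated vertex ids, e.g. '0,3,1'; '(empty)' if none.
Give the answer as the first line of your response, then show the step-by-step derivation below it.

0,3,4,5,7

step 1: dequeue 0; queue=[3,4,5,7]; order=0
step 2: dequeue 3; queue=[4,5,7,6]; order=0,3
step 3: dequeue 4; queue=[5,7,6,1,2]; order=0,3,4
step 4: dequeue 5; queue=[7,6,1,2]; order=0,3,4,5
step 5: dequeue 7; queue=[6,1,2,8]; order=0,3,4,5,7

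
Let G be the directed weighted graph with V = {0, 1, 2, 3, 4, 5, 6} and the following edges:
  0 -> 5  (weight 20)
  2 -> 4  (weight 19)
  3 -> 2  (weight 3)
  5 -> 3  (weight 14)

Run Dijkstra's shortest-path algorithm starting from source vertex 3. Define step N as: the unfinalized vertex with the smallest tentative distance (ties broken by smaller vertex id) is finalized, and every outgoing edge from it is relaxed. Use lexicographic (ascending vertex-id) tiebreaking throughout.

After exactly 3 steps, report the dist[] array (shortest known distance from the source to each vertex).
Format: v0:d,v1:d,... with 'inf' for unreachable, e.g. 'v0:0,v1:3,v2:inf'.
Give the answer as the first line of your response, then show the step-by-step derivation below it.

v0:inf,v1:inf,v2:3,v3:0,v4:22,v5:inf,v6:inf

step 1: dist = v0:inf,v1:inf,v2:3,v3:0,v4:inf,v5:inf,v6:inf
step 2: dist = v0:inf,v1:inf,v2:3,v3:0,v4:22,v5:inf,v6:inf
step 3: dist = v0:inf,v1:inf,v2:3,v3:0,v4:22,v5:inf,v6:inf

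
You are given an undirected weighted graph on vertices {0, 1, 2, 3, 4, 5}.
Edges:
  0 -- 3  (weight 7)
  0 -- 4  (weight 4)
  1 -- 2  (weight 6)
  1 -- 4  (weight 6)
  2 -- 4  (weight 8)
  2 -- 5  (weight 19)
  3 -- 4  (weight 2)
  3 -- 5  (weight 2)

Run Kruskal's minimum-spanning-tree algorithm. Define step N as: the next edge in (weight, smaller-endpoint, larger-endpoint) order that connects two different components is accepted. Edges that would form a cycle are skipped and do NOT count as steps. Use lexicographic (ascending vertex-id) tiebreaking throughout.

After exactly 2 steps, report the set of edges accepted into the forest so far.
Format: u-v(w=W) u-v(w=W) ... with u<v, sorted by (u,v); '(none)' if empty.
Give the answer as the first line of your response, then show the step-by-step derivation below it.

3-4(w=2) 3-5(w=2)

step 1: add edge 3-4 (w=2); MST = {3-4(w=2)}
step 2: add edge 3-5 (w=2); MST = {3-4(w=2) 3-5(w=2)}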